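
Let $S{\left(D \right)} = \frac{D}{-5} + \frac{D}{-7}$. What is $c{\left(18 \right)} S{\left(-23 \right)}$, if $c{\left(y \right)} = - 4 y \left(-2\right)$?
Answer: $\frac{39744}{35} \approx 1135.5$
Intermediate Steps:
$S{\left(D \right)} = - \frac{12 D}{35}$ ($S{\left(D \right)} = D \left(- \frac{1}{5}\right) + D \left(- \frac{1}{7}\right) = - \frac{D}{5} - \frac{D}{7} = - \frac{12 D}{35}$)
$c{\left(y \right)} = 8 y$
$c{\left(18 \right)} S{\left(-23 \right)} = 8 \cdot 18 \left(\left(- \frac{12}{35}\right) \left(-23\right)\right) = 144 \cdot \frac{276}{35} = \frac{39744}{35}$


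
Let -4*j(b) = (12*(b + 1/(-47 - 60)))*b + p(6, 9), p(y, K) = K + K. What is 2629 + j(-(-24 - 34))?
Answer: -1597697/214 ≈ -7465.9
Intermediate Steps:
p(y, K) = 2*K
j(b) = -9/2 - b*(-12/107 + 12*b)/4 (j(b) = -((12*(b + 1/(-47 - 60)))*b + 2*9)/4 = -((12*(b + 1/(-107)))*b + 18)/4 = -((12*(b - 1/107))*b + 18)/4 = -((12*(-1/107 + b))*b + 18)/4 = -((-12/107 + 12*b)*b + 18)/4 = -(b*(-12/107 + 12*b) + 18)/4 = -(18 + b*(-12/107 + 12*b))/4 = -9/2 - b*(-12/107 + 12*b)/4)
2629 + j(-(-24 - 34)) = 2629 + (-9/2 - 3*(-24 - 34)² + 3*(-(-24 - 34))/107) = 2629 + (-9/2 - 3*(-1*(-58))² + 3*(-1*(-58))/107) = 2629 + (-9/2 - 3*58² + (3/107)*58) = 2629 + (-9/2 - 3*3364 + 174/107) = 2629 + (-9/2 - 10092 + 174/107) = 2629 - 2160303/214 = -1597697/214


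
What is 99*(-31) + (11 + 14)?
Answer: -3044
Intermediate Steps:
99*(-31) + (11 + 14) = -3069 + 25 = -3044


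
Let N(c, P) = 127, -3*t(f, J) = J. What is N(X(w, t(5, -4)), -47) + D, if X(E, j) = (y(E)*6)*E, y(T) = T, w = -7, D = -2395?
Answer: -2268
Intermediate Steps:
t(f, J) = -J/3
X(E, j) = 6*E² (X(E, j) = (E*6)*E = (6*E)*E = 6*E²)
N(X(w, t(5, -4)), -47) + D = 127 - 2395 = -2268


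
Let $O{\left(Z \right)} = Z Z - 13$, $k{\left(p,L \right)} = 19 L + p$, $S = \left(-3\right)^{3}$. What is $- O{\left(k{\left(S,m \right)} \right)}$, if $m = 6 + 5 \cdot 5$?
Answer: $-315831$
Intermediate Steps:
$m = 31$ ($m = 6 + 25 = 31$)
$S = -27$
$k{\left(p,L \right)} = p + 19 L$
$O{\left(Z \right)} = -13 + Z^{2}$ ($O{\left(Z \right)} = Z^{2} - 13 = -13 + Z^{2}$)
$- O{\left(k{\left(S,m \right)} \right)} = - (-13 + \left(-27 + 19 \cdot 31\right)^{2}) = - (-13 + \left(-27 + 589\right)^{2}) = - (-13 + 562^{2}) = - (-13 + 315844) = \left(-1\right) 315831 = -315831$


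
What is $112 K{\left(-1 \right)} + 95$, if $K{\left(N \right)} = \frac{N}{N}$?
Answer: $207$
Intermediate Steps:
$K{\left(N \right)} = 1$
$112 K{\left(-1 \right)} + 95 = 112 \cdot 1 + 95 = 112 + 95 = 207$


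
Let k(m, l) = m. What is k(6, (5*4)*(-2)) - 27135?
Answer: -27129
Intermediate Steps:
k(6, (5*4)*(-2)) - 27135 = 6 - 27135 = -27129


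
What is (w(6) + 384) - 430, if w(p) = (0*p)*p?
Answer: -46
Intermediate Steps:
w(p) = 0 (w(p) = 0*p = 0)
(w(6) + 384) - 430 = (0 + 384) - 430 = 384 - 430 = -46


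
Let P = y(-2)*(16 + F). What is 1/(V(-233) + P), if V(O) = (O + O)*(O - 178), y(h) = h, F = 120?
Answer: 1/191254 ≈ 5.2286e-6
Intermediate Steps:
V(O) = 2*O*(-178 + O) (V(O) = (2*O)*(-178 + O) = 2*O*(-178 + O))
P = -272 (P = -2*(16 + 120) = -2*136 = -272)
1/(V(-233) + P) = 1/(2*(-233)*(-178 - 233) - 272) = 1/(2*(-233)*(-411) - 272) = 1/(191526 - 272) = 1/191254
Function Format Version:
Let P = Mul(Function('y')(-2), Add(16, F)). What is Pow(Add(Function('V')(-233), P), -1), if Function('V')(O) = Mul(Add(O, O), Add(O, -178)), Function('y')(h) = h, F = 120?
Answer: Rational(1, 191254) ≈ 5.2286e-6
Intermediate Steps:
Function('V')(O) = Mul(2, O, Add(-178, O)) (Function('V')(O) = Mul(Mul(2, O), Add(-178, O)) = Mul(2, O, Add(-178, O)))
P = -272 (P = Mul(-2, Add(16, 120)) = Mul(-2, 136) = -272)
Pow(Add(Function('V')(-233), P), -1) = Pow(Add(Mul(2, -233, Add(-178, -233)), -272), -1) = Pow(Add(Mul(2, -233, -411), -272), -1) = Pow(Add(191526, -272), -1) = Pow(191254, -1) = Rational(1, 191254)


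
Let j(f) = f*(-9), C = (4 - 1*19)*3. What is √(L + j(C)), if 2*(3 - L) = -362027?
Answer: 13*√4294/2 ≈ 425.94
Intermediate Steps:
L = 362033/2 (L = 3 - ½*(-362027) = 3 + 362027/2 = 362033/2 ≈ 1.8102e+5)
C = -45 (C = (4 - 19)*3 = -15*3 = -45)
j(f) = -9*f
√(L + j(C)) = √(362033/2 - 9*(-45)) = √(362033/2 + 405) = √(362843/2) = 13*√4294/2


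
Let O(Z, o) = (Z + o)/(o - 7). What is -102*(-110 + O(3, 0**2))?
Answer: 78846/7 ≈ 11264.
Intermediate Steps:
O(Z, o) = (Z + o)/(-7 + o)
-102*(-110 + O(3, 0**2)) = -102*(-110 + (3 + 0**2)/(-7 + 0**2)) = -102*(-110 + (3 + 0)/(-7 + 0)) = -102*(-110 + 3/(-7)) = -102*(-110 - 1/7*3) = -102*(-110 - 3/7) = -102*(-773/7) = 78846/7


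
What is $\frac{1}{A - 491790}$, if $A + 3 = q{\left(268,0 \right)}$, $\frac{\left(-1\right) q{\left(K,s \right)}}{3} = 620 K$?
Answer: $- \frac{1}{990273} \approx -1.0098 \cdot 10^{-6}$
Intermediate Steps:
$q{\left(K,s \right)} = - 1860 K$ ($q{\left(K,s \right)} = - 3 \cdot 620 K = - 1860 K$)
$A = -498483$ ($A = -3 - 498480 = -498483$)
$\frac{1}{A - 491790} = \frac{1}{-498483 - 491790} = \frac{1}{-990273} = - \frac{1}{990273}$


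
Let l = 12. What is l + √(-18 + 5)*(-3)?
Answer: 12 - 3*I*√13 ≈ 12.0 - 10.817*I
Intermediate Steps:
l + √(-18 + 5)*(-3) = 12 + √(-18 + 5)*(-3) = 12 + √(-13)*(-3) = 12 + (I*√13)*(-3) = 12 - 3*I*√13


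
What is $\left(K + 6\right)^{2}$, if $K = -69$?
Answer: $3969$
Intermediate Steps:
$\left(K + 6\right)^{2} = \left(-69 + 6\right)^{2} = \left(-63\right)^{2} = 3969$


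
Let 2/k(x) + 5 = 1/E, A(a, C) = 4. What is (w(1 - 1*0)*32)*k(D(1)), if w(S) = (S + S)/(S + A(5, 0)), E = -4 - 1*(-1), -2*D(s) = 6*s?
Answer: -24/5 ≈ -4.8000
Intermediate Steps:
D(s) = -3*s
E = -3 (E = -4 + 1 = -3)
w(S) = 2*S/(4 + S) (w(S) = (S + S)/(S + 4) = (2*S)/(4 + S) = 2*S/(4 + S))
k(x) = -3/8 (k(x) = 2/(-5 + 1/(-3)) = 2/(-5 - ⅓) = 2/(-16/3) = 2*(-3/16) = -3/8)
(w(1 - 1*0)*32)*k(D(1)) = ((2*(1 - 1*0)/(4 + (1 - 1*0)))*32)*(-3/8) = ((2*(1 + 0)/(4 + (1 + 0)))*32)*(-3/8) = ((2*1/(4 + 1))*32)*(-3/8) = ((2*1/5)*32)*(-3/8) = ((2*1*(⅕))*32)*(-3/8) = ((⅖)*32)*(-3/8) = (64/5)*(-3/8) = -24/5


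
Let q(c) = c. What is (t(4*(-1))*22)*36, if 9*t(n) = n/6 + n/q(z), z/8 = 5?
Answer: -1012/15 ≈ -67.467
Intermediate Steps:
z = 40 (z = 8*5 = 40)
t(n) = 23*n/1080 (t(n) = (n/6 + n/40)/9 = (23*n/120)/9 = 23*n/1080)
(t(4*(-1))*22)*36 = ((23*(4*(-1))/1080)*22)*36 = (((23/1080)*(-4))*22)*36 = -23/270*22*36 = -253/135*36 = -1012/15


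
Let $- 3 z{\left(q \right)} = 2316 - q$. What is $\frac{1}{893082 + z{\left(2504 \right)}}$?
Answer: $\frac{3}{2679434} \approx 1.1196 \cdot 10^{-6}$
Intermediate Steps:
$z{\left(q \right)} = -772 + \frac{q}{3}$ ($z{\left(q \right)} = - \frac{2316 - q}{3} = -772 + \frac{q}{3}$)
$\frac{1}{893082 + z{\left(2504 \right)}} = \frac{1}{893082 + \left(-772 + \frac{1}{3} \cdot 2504\right)} = \frac{1}{893082 + \left(-772 + \frac{2504}{3}\right)} = \frac{1}{893082 + \frac{188}{3}} = \frac{1}{\frac{2679434}{3}} = \frac{3}{2679434}$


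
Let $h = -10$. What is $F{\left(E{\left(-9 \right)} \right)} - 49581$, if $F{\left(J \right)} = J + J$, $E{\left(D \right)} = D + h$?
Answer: $-49619$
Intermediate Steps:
$E{\left(D \right)} = -10 + D$ ($E{\left(D \right)} = D - 10 = -10 + D$)
$F{\left(J \right)} = 2 J$
$F{\left(E{\left(-9 \right)} \right)} - 49581 = 2 \left(-10 - 9\right) - 49581 = 2 \left(-19\right) - 49581 = -38 - 49581 = -49619$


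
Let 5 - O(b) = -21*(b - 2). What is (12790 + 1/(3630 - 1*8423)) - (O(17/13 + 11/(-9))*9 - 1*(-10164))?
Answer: 183365788/62309 ≈ 2942.8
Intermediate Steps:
O(b) = -37 + 21*b (O(b) = 5 - (-21)*(b - 2) = 5 - (-21)*(-2 + b) = 5 - (42 - 21*b) = 5 + (-42 + 21*b) = -37 + 21*b)
(12790 + 1/(3630 - 1*8423)) - (O(17/13 + 11/(-9))*9 - 1*(-10164)) = (12790 + 1/(3630 - 1*8423)) - ((-37 + 21*(17/13 + 11/(-9)))*9 - 1*(-10164)) = (12790 + 1/(3630 - 8423)) - ((-37 + 21*(17*(1/13) + 11*(-1/9)))*9 + 10164) = (12790 + 1/(-4793)) - ((-37 + 21*(17/13 - 11/9))*9 + 10164) = (12790 - 1/4793) - ((-37 + 21*(10/117))*9 + 10164) = 61302469/4793 - ((-37 + 70/39)*9 + 10164) = 61302469/4793 - (-1373/39*9 + 10164) = 61302469/4793 - (-4119/13 + 10164) = 61302469/4793 - 1*128013/13 = 61302469/4793 - 128013/13 = 183365788/62309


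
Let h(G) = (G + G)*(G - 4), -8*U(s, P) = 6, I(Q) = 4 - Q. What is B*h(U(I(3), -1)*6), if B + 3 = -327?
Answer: -25245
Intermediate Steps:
U(s, P) = -3/4 (U(s, P) = -1/8*6 = -3/4)
B = -330 (B = -3 - 327 = -330)
h(G) = 2*G*(-4 + G) (h(G) = (2*G)*(-4 + G) = 2*G*(-4 + G))
B*h(U(I(3), -1)*6) = -660*(-3/4*6)*(-4 - 3/4*6) = -660*(-9)*(-4 - 9/2)/2 = -660*(-9)*(-17)/(2*2) = -330*153/2 = -25245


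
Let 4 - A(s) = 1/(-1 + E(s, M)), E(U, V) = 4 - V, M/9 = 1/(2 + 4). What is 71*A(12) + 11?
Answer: 743/3 ≈ 247.67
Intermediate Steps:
M = 3/2 (M = 9/(2 + 4) = 9/6 = 9*(⅙) = 3/2 ≈ 1.5000)
A(s) = 10/3 (A(s) = 4 - 1/(-1 + (4 - 1*3/2)) = 4 - 1/(-1 + (4 - 3/2)) = 4 - 1/(-1 + 5/2) = 4 - 1/3/2 = 4 - 1*⅔ = 4 - ⅔ = 10/3)
71*A(12) + 11 = 71*(10/3) + 11 = 710/3 + 11 = 743/3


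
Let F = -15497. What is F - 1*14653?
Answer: -30150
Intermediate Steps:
F - 1*14653 = -15497 - 1*14653 = -15497 - 14653 = -30150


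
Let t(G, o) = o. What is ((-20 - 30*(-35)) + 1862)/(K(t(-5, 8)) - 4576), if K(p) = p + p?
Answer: -241/380 ≈ -0.63421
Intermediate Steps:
K(p) = 2*p
((-20 - 30*(-35)) + 1862)/(K(t(-5, 8)) - 4576) = ((-20 - 30*(-35)) + 1862)/(2*8 - 4576) = ((-20 + 1050) + 1862)/(16 - 4576) = (1030 + 1862)/(-4560) = 2892*(-1/4560) = -241/380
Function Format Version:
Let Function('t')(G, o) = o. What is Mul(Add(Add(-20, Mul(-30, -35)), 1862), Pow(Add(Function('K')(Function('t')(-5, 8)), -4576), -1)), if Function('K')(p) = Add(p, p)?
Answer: Rational(-241, 380) ≈ -0.63421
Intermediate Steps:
Function('K')(p) = Mul(2, p)
Mul(Add(Add(-20, Mul(-30, -35)), 1862), Pow(Add(Function('K')(Function('t')(-5, 8)), -4576), -1)) = Mul(Add(Add(-20, Mul(-30, -35)), 1862), Pow(Add(Mul(2, 8), -4576), -1)) = Mul(Add(Add(-20, 1050), 1862), Pow(Add(16, -4576), -1)) = Mul(Add(1030, 1862), Pow(-4560, -1)) = Mul(2892, Rational(-1, 4560)) = Rational(-241, 380)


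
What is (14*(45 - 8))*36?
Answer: 18648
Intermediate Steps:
(14*(45 - 8))*36 = (14*37)*36 = 518*36 = 18648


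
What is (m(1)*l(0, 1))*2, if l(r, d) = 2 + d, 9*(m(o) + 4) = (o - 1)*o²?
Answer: -24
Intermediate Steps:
m(o) = -4 + o²*(-1 + o)/9 (m(o) = -4 + ((o - 1)*o²)/9 = -4 + ((-1 + o)*o²)/9 = -4 + (o²*(-1 + o))/9 = -4 + o²*(-1 + o)/9)
(m(1)*l(0, 1))*2 = ((-4 - ⅑*1² + (⅑)*1³)*(2 + 1))*2 = ((-4 - ⅑*1 + (⅑)*1)*3)*2 = ((-4 - ⅑ + ⅑)*3)*2 = -4*3*2 = -12*2 = -24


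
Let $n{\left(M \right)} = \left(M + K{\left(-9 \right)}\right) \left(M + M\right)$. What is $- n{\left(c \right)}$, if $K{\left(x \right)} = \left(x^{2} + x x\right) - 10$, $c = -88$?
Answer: $11264$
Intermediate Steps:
$K{\left(x \right)} = -10 + 2 x^{2}$ ($K{\left(x \right)} = \left(x^{2} + x^{2}\right) - 10 = 2 x^{2} - 10 = -10 + 2 x^{2}$)
$n{\left(M \right)} = 2 M \left(152 + M\right)$ ($n{\left(M \right)} = \left(M - \left(10 - 2 \left(-9\right)^{2}\right)\right) \left(M + M\right) = \left(M + \left(-10 + 2 \cdot 81\right)\right) 2 M = \left(M + \left(-10 + 162\right)\right) 2 M = \left(M + 152\right) 2 M = \left(152 + M\right) 2 M = 2 M \left(152 + M\right)$)
$- n{\left(c \right)} = - 2 \left(-88\right) \left(152 - 88\right) = - 2 \left(-88\right) 64 = \left(-1\right) \left(-11264\right) = 11264$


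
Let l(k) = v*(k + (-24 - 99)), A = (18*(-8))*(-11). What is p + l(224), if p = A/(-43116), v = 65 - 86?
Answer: -7620885/3593 ≈ -2121.0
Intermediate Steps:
v = -21
A = 1584 (A = -144*(-11) = 1584)
l(k) = 2583 - 21*k (l(k) = -21*(k + (-24 - 99)) = -21*(k - 123) = -21*(-123 + k) = 2583 - 21*k)
p = -132/3593 (p = 1584/(-43116) = 1584*(-1/43116) = -132/3593 ≈ -0.036738)
p + l(224) = -132/3593 + (2583 - 21*224) = -132/3593 + (2583 - 4704) = -132/3593 - 2121 = -7620885/3593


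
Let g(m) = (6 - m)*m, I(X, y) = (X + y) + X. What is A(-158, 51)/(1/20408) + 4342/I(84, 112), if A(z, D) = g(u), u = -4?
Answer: -114282629/140 ≈ -8.1630e+5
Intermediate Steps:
I(X, y) = y + 2*X
g(m) = m*(6 - m)
A(z, D) = -40 (A(z, D) = -4*(6 - 1*(-4)) = -4*(6 + 4) = -4*10 = -40)
A(-158, 51)/(1/20408) + 4342/I(84, 112) = -40/(1/20408) + 4342/(112 + 2*84) = -40/1/20408 + 4342/(112 + 168) = -40*20408 + 4342/280 = -816320 + 4342*(1/280) = -816320 + 2171/140 = -114282629/140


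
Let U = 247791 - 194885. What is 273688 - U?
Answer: 220782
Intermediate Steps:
U = 52906
273688 - U = 273688 - 1*52906 = 273688 - 52906 = 220782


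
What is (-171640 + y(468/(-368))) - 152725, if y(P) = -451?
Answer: -324816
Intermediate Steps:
(-171640 + y(468/(-368))) - 152725 = (-171640 - 451) - 152725 = -172091 - 152725 = -324816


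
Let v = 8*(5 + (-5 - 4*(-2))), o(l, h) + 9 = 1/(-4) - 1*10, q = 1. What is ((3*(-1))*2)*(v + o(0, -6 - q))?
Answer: -537/2 ≈ -268.50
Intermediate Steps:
o(l, h) = -77/4 (o(l, h) = -9 + (1/(-4) - 1*10) = -9 + (1*(-1/4) - 10) = -9 + (-1/4 - 10) = -9 - 41/4 = -77/4)
v = 64 (v = 8*(5 + (-5 + 8)) = 8*(5 + 3) = 8*8 = 64)
((3*(-1))*2)*(v + o(0, -6 - q)) = ((3*(-1))*2)*(64 - 77/4) = -3*2*(179/4) = -6*179/4 = -537/2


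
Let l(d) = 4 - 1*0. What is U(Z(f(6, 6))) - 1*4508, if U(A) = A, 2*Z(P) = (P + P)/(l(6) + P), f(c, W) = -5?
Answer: -4503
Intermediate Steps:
l(d) = 4 (l(d) = 4 + 0 = 4)
Z(P) = P/(4 + P) (Z(P) = ((P + P)/(4 + P))/2 = ((2*P)/(4 + P))/2 = (2*P/(4 + P))/2 = P/(4 + P))
U(Z(f(6, 6))) - 1*4508 = -5/(4 - 5) - 1*4508 = -5/(-1) - 4508 = -5*(-1) - 4508 = 5 - 4508 = -4503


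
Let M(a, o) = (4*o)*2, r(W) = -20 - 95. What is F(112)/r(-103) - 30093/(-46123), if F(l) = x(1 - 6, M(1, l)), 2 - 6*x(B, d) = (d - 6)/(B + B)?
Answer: 2366711/4546410 ≈ 0.52057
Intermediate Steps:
r(W) = -115
M(a, o) = 8*o
x(B, d) = 1/3 - (-6 + d)/(12*B) (x(B, d) = 1/3 - (d - 6)/(6*(B + B)) = 1/3 - (-6 + d)/(6*(2*B)) = 1/3 - (-6 + d)*1/(2*B)/6 = 1/3 - (-6 + d)/(12*B))
F(l) = 7/30 + 2*l/15 (F(l) = (6 - 8*l + 4*(1 - 6))/(12*(1 - 6)) = (1/12)*(6 - 8*l + 4*(-5))/(-5) = (1/12)*(-1/5)*(6 - 8*l - 20) = (1/12)*(-1/5)*(-14 - 8*l) = 7/30 + 2*l/15)
F(112)/r(-103) - 30093/(-46123) = (7/30 + (2/15)*112)/(-115) - 30093/(-46123) = (7/30 + 224/15)*(-1/115) - 30093*(-1/46123) = (91/6)*(-1/115) + 4299/6589 = -91/690 + 4299/6589 = 2366711/4546410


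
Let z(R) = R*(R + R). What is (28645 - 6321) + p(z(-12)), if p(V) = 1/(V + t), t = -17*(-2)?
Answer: 7188329/322 ≈ 22324.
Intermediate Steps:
t = 34
z(R) = 2*R**2 (z(R) = R*(2*R) = 2*R**2)
p(V) = 1/(34 + V) (p(V) = 1/(V + 34) = 1/(34 + V))
(28645 - 6321) + p(z(-12)) = (28645 - 6321) + 1/(34 + 2*(-12)**2) = 22324 + 1/(34 + 2*144) = 22324 + 1/(34 + 288) = 22324 + 1/322 = 7188329/322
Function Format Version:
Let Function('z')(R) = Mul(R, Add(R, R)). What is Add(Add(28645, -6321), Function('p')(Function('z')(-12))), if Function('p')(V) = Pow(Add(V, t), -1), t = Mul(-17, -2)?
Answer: Rational(7188329, 322) ≈ 22324.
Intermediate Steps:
t = 34
Function('z')(R) = Mul(2, Pow(R, 2)) (Function('z')(R) = Mul(R, Mul(2, R)) = Mul(2, Pow(R, 2)))
Function('p')(V) = Pow(Add(34, V), -1) (Function('p')(V) = Pow(Add(V, 34), -1) = Pow(Add(34, V), -1))
Add(Add(28645, -6321), Function('p')(Function('z')(-12))) = Add(Add(28645, -6321), Pow(Add(34, Mul(2, Pow(-12, 2))), -1)) = Add(22324, Pow(Add(34, Mul(2, 144)), -1)) = Add(22324, Pow(Add(34, 288), -1)) = Add(22324, Pow(322, -1)) = Add(22324, Rational(1, 322)) = Rational(7188329, 322)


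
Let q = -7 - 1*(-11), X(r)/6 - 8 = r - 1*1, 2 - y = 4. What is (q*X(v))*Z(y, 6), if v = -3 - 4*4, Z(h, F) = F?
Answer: -1728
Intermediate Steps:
y = -2 (y = 2 - 1*4 = 2 - 4 = -2)
v = -19 (v = -3 - 16 = -19)
X(r) = 42 + 6*r (X(r) = 48 + 6*(r - 1*1) = 48 + 6*(r - 1) = 48 + 6*(-1 + r) = 48 + (-6 + 6*r) = 42 + 6*r)
q = 4 (q = -7 + 11 = 4)
(q*X(v))*Z(y, 6) = (4*(42 + 6*(-19)))*6 = (4*(42 - 114))*6 = (4*(-72))*6 = -288*6 = -1728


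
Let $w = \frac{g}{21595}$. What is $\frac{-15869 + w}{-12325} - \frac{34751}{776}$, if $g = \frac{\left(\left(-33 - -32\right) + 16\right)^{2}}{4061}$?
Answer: $- \frac{7296269910248449}{167750893767800} \approx -43.495$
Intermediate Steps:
$g = \frac{225}{4061}$ ($g = \left(\left(-33 + 32\right) + 16\right)^{2} \cdot \frac{1}{4061} = \left(-1 + 16\right)^{2} \cdot \frac{1}{4061} = 15^{2} \cdot \frac{1}{4061} = 225 \cdot \frac{1}{4061} = \frac{225}{4061} \approx 0.055405$)
$w = \frac{45}{17539459}$ ($w = \frac{225}{4061 \cdot 21595} = \frac{225}{4061} \cdot \frac{1}{21595} = \frac{45}{17539459} \approx 2.5656 \cdot 10^{-6}$)
$\frac{-15869 + w}{-12325} - \frac{34751}{776} = \frac{-15869 + \frac{45}{17539459}}{-12325} - \frac{34751}{776} = \left(- \frac{278333674826}{17539459}\right) \left(- \frac{1}{12325}\right) - \frac{34751}{776} = \frac{278333674826}{216173832175} - \frac{34751}{776} = - \frac{7296269910248449}{167750893767800}$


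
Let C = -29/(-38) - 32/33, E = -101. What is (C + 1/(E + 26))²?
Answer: 47513449/982822500 ≈ 0.048344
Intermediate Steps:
C = -259/1254 (C = -29*(-1/38) - 32*1/33 = 29/38 - 32/33 = -259/1254 ≈ -0.20654)
(C + 1/(E + 26))² = (-259/1254 + 1/(-101 + 26))² = (-259/1254 + 1/(-75))² = (-259/1254 - 1/75)² = (-6893/31350)² = 47513449/982822500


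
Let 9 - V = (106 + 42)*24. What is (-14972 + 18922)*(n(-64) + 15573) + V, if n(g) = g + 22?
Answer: 61343907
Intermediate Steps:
n(g) = 22 + g
V = -3543 (V = 9 - (106 + 42)*24 = 9 - 148*24 = 9 - 1*3552 = 9 - 3552 = -3543)
(-14972 + 18922)*(n(-64) + 15573) + V = (-14972 + 18922)*((22 - 64) + 15573) - 3543 = 3950*(-42 + 15573) - 3543 = 3950*15531 - 3543 = 61347450 - 3543 = 61343907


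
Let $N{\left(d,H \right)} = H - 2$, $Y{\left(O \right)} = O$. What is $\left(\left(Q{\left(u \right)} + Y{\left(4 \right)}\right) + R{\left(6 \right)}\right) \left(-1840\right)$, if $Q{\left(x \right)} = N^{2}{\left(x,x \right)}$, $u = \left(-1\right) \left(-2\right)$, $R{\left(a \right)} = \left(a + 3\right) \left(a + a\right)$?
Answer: $-206080$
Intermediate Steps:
$R{\left(a \right)} = 2 a \left(3 + a\right)$ ($R{\left(a \right)} = \left(3 + a\right) 2 a = 2 a \left(3 + a\right)$)
$N{\left(d,H \right)} = -2 + H$
$u = 2$
$Q{\left(x \right)} = \left(-2 + x\right)^{2}$
$\left(\left(Q{\left(u \right)} + Y{\left(4 \right)}\right) + R{\left(6 \right)}\right) \left(-1840\right) = \left(\left(\left(-2 + 2\right)^{2} + 4\right) + 2 \cdot 6 \left(3 + 6\right)\right) \left(-1840\right) = \left(\left(0^{2} + 4\right) + 2 \cdot 6 \cdot 9\right) \left(-1840\right) = \left(\left(0 + 4\right) + 108\right) \left(-1840\right) = \left(4 + 108\right) \left(-1840\right) = 112 \left(-1840\right) = -206080$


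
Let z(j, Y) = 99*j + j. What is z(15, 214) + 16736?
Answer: 18236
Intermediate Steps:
z(j, Y) = 100*j
z(15, 214) + 16736 = 100*15 + 16736 = 1500 + 16736 = 18236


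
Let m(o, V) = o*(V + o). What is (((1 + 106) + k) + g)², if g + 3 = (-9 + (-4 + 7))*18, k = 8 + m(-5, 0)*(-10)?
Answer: 60516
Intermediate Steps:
k = -242 (k = 8 - 5*(0 - 5)*(-10) = 8 - 5*(-5)*(-10) = 8 + 25*(-10) = 8 - 250 = -242)
g = -111 (g = -3 + (-9 + (-4 + 7))*18 = -3 + (-9 + 3)*18 = -3 - 6*18 = -3 - 108 = -111)
(((1 + 106) + k) + g)² = (((1 + 106) - 242) - 111)² = ((107 - 242) - 111)² = (-135 - 111)² = (-246)² = 60516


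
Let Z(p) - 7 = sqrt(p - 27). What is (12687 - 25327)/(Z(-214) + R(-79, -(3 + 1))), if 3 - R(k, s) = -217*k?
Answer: 21656112/29353993 + 1264*I*sqrt(241)/29353993 ≈ 0.73776 + 0.00066848*I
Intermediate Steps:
Z(p) = 7 + sqrt(-27 + p) (Z(p) = 7 + sqrt(p - 27) = 7 + sqrt(-27 + p))
R(k, s) = 3 + 217*k (R(k, s) = 3 - (-217)*k = 3 + 217*k)
(12687 - 25327)/(Z(-214) + R(-79, -(3 + 1))) = (12687 - 25327)/((7 + sqrt(-27 - 214)) + (3 + 217*(-79))) = -12640/((7 + sqrt(-241)) + (3 - 17143)) = -12640/((7 + I*sqrt(241)) - 17140) = -12640/(-17133 + I*sqrt(241))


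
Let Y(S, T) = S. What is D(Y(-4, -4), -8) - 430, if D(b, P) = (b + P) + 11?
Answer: -431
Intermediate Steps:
D(b, P) = 11 + P + b (D(b, P) = (P + b) + 11 = 11 + P + b)
D(Y(-4, -4), -8) - 430 = (11 - 8 - 4) - 430 = -1 - 430 = -431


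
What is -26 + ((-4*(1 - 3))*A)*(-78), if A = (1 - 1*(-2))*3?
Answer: -5642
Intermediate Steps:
A = 9 (A = (1 + 2)*3 = 3*3 = 9)
-26 + ((-4*(1 - 3))*A)*(-78) = -26 + (-4*(1 - 3)*9)*(-78) = -26 + (-4*(-2)*9)*(-78) = -26 + (8*9)*(-78) = -26 + 72*(-78) = -26 - 5616 = -5642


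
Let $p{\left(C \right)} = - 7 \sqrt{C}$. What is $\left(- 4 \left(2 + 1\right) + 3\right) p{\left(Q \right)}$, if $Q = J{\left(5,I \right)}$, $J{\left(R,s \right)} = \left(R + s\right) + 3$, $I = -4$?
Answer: $126$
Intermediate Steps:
$J{\left(R,s \right)} = 3 + R + s$
$Q = 4$ ($Q = 3 + 5 - 4 = 4$)
$\left(- 4 \left(2 + 1\right) + 3\right) p{\left(Q \right)} = \left(- 4 \left(2 + 1\right) + 3\right) \left(- 7 \sqrt{4}\right) = \left(\left(-4\right) 3 + 3\right) \left(\left(-7\right) 2\right) = \left(-12 + 3\right) \left(-14\right) = \left(-9\right) \left(-14\right) = 126$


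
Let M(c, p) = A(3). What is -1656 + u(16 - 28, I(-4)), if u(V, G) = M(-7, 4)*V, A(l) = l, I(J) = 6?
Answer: -1692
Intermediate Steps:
M(c, p) = 3
u(V, G) = 3*V
-1656 + u(16 - 28, I(-4)) = -1656 + 3*(16 - 28) = -1656 + 3*(-12) = -1656 - 36 = -1692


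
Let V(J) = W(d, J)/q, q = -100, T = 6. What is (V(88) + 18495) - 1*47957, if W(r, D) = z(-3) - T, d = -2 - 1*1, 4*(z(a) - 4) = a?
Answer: -11784789/400 ≈ -29462.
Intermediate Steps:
z(a) = 4 + a/4
d = -3 (d = -2 - 1 = -3)
W(r, D) = -11/4 (W(r, D) = (4 + (1/4)*(-3)) - 1*6 = (4 - 3/4) - 6 = 13/4 - 6 = -11/4)
V(J) = 11/400 (V(J) = -11/4/(-100) = -11/4*(-1/100) = 11/400)
(V(88) + 18495) - 1*47957 = (11/400 + 18495) - 1*47957 = 7398011/400 - 47957 = -11784789/400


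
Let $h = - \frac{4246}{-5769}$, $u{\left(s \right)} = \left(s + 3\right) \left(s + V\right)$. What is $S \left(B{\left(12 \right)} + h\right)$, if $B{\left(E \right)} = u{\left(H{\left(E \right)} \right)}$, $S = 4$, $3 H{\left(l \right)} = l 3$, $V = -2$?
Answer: $\frac{3478384}{5769} \approx 602.94$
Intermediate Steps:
$H{\left(l \right)} = l$ ($H{\left(l \right)} = \frac{l 3}{3} = \frac{3 l}{3} = l$)
$u{\left(s \right)} = \left(-2 + s\right) \left(3 + s\right)$ ($u{\left(s \right)} = \left(s + 3\right) \left(s - 2\right) = \left(3 + s\right) \left(-2 + s\right) = \left(-2 + s\right) \left(3 + s\right)$)
$B{\left(E \right)} = -6 + E + E^{2}$
$h = \frac{4246}{5769}$ ($h = \left(-4246\right) \left(- \frac{1}{5769}\right) = \frac{4246}{5769} \approx 0.736$)
$S \left(B{\left(12 \right)} + h\right) = 4 \left(\left(-6 + 12 + 12^{2}\right) + \frac{4246}{5769}\right) = 4 \left(\left(-6 + 12 + 144\right) + \frac{4246}{5769}\right) = 4 \left(150 + \frac{4246}{5769}\right) = 4 \cdot \frac{869596}{5769} = \frac{3478384}{5769}$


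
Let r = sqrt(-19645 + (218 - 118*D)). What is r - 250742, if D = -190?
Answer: -250742 + sqrt(2993) ≈ -2.5069e+5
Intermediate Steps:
r = sqrt(2993) (r = sqrt(-19645 + (218 - 118*(-190))) = sqrt(-19645 + (218 + 22420)) = sqrt(-19645 + 22638) = sqrt(2993) ≈ 54.708)
r - 250742 = sqrt(2993) - 250742 = -250742 + sqrt(2993)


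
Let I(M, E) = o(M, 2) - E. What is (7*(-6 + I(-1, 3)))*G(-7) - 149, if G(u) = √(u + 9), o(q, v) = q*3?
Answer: -149 - 84*√2 ≈ -267.79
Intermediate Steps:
o(q, v) = 3*q
I(M, E) = -E + 3*M (I(M, E) = 3*M - E = -E + 3*M)
G(u) = √(9 + u)
(7*(-6 + I(-1, 3)))*G(-7) - 149 = (7*(-6 + (-1*3 + 3*(-1))))*√(9 - 7) - 149 = (7*(-6 + (-3 - 3)))*√2 - 149 = (7*(-6 - 6))*√2 - 149 = (7*(-12))*√2 - 149 = -84*√2 - 149 = -149 - 84*√2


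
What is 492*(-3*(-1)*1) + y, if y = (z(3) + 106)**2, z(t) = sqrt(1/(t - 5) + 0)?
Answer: 25423/2 + 106*I*sqrt(2) ≈ 12712.0 + 149.91*I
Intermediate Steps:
z(t) = sqrt(1/(-5 + t)) (z(t) = sqrt(1/(-5 + t) + 0) = sqrt(1/(-5 + t)))
y = (106 + I*sqrt(2)/2)**2 (y = (sqrt(1/(-5 + 3)) + 106)**2 = (sqrt(1/(-2)) + 106)**2 = (sqrt(-1/2) + 106)**2 = (I*sqrt(2)/2 + 106)**2 = (106 + I*sqrt(2)/2)**2 ≈ 11236.0 + 149.9*I)
492*(-3*(-1)*1) + y = 492*(-3*(-1)*1) + (212 + I*sqrt(2))**2/4 = 492*(3*1) + (212 + I*sqrt(2))**2/4 = 492*3 + (212 + I*sqrt(2))**2/4 = 1476 + (212 + I*sqrt(2))**2/4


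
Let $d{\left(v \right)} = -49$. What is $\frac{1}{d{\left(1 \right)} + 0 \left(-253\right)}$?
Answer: $- \frac{1}{49} \approx -0.020408$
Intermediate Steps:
$\frac{1}{d{\left(1 \right)} + 0 \left(-253\right)} = \frac{1}{-49 + 0 \left(-253\right)} = \frac{1}{-49 + 0} = \frac{1}{-49} = - \frac{1}{49}$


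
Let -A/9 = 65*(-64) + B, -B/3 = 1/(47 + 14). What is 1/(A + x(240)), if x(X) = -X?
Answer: 61/2269227 ≈ 2.6881e-5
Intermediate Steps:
B = -3/61 (B = -3/(47 + 14) = -3/61 ≈ -0.049180)
A = 2283867/61 (A = -9*(65*(-64) - 3/61) = -9*(-4160 - 3/61) = -9*(-253763/61) = 2283867/61 ≈ 37440.)
1/(A + x(240)) = 1/(2283867/61 - 1*240) = 1/(2283867/61 - 240) = 1/(2269227/61) = 61/2269227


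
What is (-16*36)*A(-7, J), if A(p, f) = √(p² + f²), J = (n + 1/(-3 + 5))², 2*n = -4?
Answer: -144*√865 ≈ -4235.2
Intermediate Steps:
n = -2 (n = (½)*(-4) = -2)
J = 9/4 (J = (-2 + 1/(-3 + 5))² = (-2 + 1/2)² = (-2 + ½)² = (-3/2)² = 9/4 ≈ 2.2500)
A(p, f) = √(f² + p²)
(-16*36)*A(-7, J) = (-16*36)*√((9/4)² + (-7)²) = -576*√(81/16 + 49) = -144*√865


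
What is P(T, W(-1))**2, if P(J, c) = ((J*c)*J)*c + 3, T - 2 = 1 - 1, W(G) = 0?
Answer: 9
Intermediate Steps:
T = 2 (T = 2 + (1 - 1) = 2 + 0 = 2)
P(J, c) = 3 + J**2*c**2 (P(J, c) = (c*J**2)*c + 3 = J**2*c**2 + 3 = 3 + J**2*c**2)
P(T, W(-1))**2 = (3 + 2**2*0**2)**2 = (3 + 4*0)**2 = (3 + 0)**2 = 3**2 = 9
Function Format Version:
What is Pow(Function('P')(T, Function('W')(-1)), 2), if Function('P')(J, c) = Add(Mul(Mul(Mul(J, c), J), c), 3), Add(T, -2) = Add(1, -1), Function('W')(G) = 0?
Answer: 9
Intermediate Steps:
T = 2 (T = Add(2, Add(1, -1)) = Add(2, 0) = 2)
Function('P')(J, c) = Add(3, Mul(Pow(J, 2), Pow(c, 2))) (Function('P')(J, c) = Add(Mul(Mul(c, Pow(J, 2)), c), 3) = Add(Mul(Pow(J, 2), Pow(c, 2)), 3) = Add(3, Mul(Pow(J, 2), Pow(c, 2))))
Pow(Function('P')(T, Function('W')(-1)), 2) = Pow(Add(3, Mul(Pow(2, 2), Pow(0, 2))), 2) = Pow(Add(3, Mul(4, 0)), 2) = Pow(Add(3, 0), 2) = Pow(3, 2) = 9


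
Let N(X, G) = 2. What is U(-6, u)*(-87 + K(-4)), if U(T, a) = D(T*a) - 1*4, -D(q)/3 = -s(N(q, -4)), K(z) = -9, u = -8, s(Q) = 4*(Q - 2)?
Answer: 384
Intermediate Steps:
s(Q) = -8 + 4*Q (s(Q) = 4*(-2 + Q) = -8 + 4*Q)
D(q) = 0 (D(q) = -(-3)*(-8 + 4*2) = -(-3)*(-8 + 8) = -(-3)*0 = -3*0 = 0)
U(T, a) = -4 (U(T, a) = 0 - 1*4 = 0 - 4 = -4)
U(-6, u)*(-87 + K(-4)) = -4*(-87 - 9) = -4*(-96) = 384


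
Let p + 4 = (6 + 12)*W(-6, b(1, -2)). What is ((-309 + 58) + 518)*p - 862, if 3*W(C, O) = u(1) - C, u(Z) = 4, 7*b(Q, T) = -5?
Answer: 14090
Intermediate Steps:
b(Q, T) = -5/7 (b(Q, T) = (⅐)*(-5) = -5/7)
W(C, O) = 4/3 - C/3 (W(C, O) = (4 - C)/3 = 4/3 - C/3)
p = 56 (p = -4 + (6 + 12)*(4/3 - ⅓*(-6)) = -4 + 18*(4/3 + 2) = -4 + 18*(10/3) = -4 + 60 = 56)
((-309 + 58) + 518)*p - 862 = ((-309 + 58) + 518)*56 - 862 = (-251 + 518)*56 - 862 = 267*56 - 862 = 14952 - 862 = 14090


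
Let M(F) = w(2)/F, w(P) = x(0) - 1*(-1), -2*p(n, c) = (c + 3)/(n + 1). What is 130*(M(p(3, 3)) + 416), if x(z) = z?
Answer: 161720/3 ≈ 53907.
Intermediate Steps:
p(n, c) = -(3 + c)/(2*(1 + n)) (p(n, c) = -(c + 3)/(2*(n + 1)) = -(3 + c)/(2*(1 + n)))
w(P) = 1 (w(P) = 0 - 1*(-1) = 0 + 1 = 1)
M(F) = 1/F
130*(M(p(3, 3)) + 416) = 130*(1/((-3 - 1*3)/(2*(1 + 3))) + 416) = 130*(1/((1/2)*(-3 - 3)/4) + 416) = 130*(1/((1/2)*(1/4)*(-6)) + 416) = 130*(1/(-3/4) + 416) = 130*(-4/3 + 416) = 130*(1244/3) = 161720/3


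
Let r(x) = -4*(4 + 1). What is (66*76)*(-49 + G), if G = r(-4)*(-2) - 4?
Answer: -65208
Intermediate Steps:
r(x) = -20 (r(x) = -4*5 = -20)
G = 36 (G = -20*(-2) - 4 = 40 - 4 = 36)
(66*76)*(-49 + G) = (66*76)*(-49 + 36) = 5016*(-13) = -65208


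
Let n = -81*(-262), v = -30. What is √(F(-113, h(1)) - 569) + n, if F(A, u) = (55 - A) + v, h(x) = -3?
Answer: 21222 + I*√431 ≈ 21222.0 + 20.761*I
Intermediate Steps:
F(A, u) = 25 - A (F(A, u) = (55 - A) - 30 = 25 - A)
n = 21222
√(F(-113, h(1)) - 569) + n = √((25 - 1*(-113)) - 569) + 21222 = √((25 + 113) - 569) + 21222 = √(138 - 569) + 21222 = √(-431) + 21222 = I*√431 + 21222 = 21222 + I*√431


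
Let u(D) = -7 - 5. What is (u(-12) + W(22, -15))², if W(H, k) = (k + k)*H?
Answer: 451584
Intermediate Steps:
u(D) = -12
W(H, k) = 2*H*k (W(H, k) = (2*k)*H = 2*H*k)
(u(-12) + W(22, -15))² = (-12 + 2*22*(-15))² = (-12 - 660)² = (-672)² = 451584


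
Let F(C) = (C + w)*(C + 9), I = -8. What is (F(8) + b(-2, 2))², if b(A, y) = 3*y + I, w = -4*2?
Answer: 4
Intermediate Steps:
w = -8
F(C) = (-8 + C)*(9 + C) (F(C) = (C - 8)*(C + 9) = (-8 + C)*(9 + C))
b(A, y) = -8 + 3*y (b(A, y) = 3*y - 8 = -8 + 3*y)
(F(8) + b(-2, 2))² = ((-72 + 8 + 8²) + (-8 + 3*2))² = ((-72 + 8 + 64) + (-8 + 6))² = (0 - 2)² = (-2)² = 4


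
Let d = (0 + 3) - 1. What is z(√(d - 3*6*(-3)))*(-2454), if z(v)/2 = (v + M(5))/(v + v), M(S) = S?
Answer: -2454 - 6135*√14/14 ≈ -4093.6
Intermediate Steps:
d = 2 (d = 3 - 1 = 2)
z(v) = (5 + v)/v (z(v) = 2*((v + 5)/(v + v)) = 2*((5 + v)/((2*v))) = 2*((5 + v)*(1/(2*v))) = 2*((5 + v)/(2*v)) = (5 + v)/v)
z(√(d - 3*6*(-3)))*(-2454) = ((5 + √(2 - 3*6*(-3)))/(√(2 - 3*6*(-3))))*(-2454) = ((5 + √(2 - 18*(-3)))/(√(2 - 18*(-3))))*(-2454) = ((5 + √(2 + 54))/(√(2 + 54)))*(-2454) = ((5 + √56)/(√56))*(-2454) = ((5 + 2*√14)/((2*√14)))*(-2454) = ((√14/28)*(5 + 2*√14))*(-2454) = (√14*(5 + 2*√14)/28)*(-2454) = -1227*√14*(5 + 2*√14)/14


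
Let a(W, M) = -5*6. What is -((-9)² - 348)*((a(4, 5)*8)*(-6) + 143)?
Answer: 422661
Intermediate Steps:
a(W, M) = -30
-((-9)² - 348)*((a(4, 5)*8)*(-6) + 143) = -((-9)² - 348)*(-30*8*(-6) + 143) = -(81 - 348)*(-240*(-6) + 143) = -(-267)*(1440 + 143) = -(-267)*1583 = -1*(-422661) = 422661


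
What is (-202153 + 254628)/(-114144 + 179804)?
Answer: 10495/13132 ≈ 0.79919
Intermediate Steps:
(-202153 + 254628)/(-114144 + 179804) = 52475/65660 = 52475*(1/65660) = 10495/13132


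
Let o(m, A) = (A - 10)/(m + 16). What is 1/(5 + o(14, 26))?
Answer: 15/83 ≈ 0.18072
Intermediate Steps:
o(m, A) = (-10 + A)/(16 + m)
1/(5 + o(14, 26)) = 1/(5 + (-10 + 26)/(16 + 14)) = 1/(5 + 16/30) = 1/(5 + (1/30)*16) = 1/(5 + 8/15) = 1/(83/15) = 15/83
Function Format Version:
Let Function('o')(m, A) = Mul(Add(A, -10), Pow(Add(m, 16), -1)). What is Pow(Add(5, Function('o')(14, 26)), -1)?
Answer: Rational(15, 83) ≈ 0.18072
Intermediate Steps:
Function('o')(m, A) = Mul(Pow(Add(16, m), -1), Add(-10, A)) (Function('o')(m, A) = Mul(Add(-10, A), Pow(Add(16, m), -1)) = Mul(Pow(Add(16, m), -1), Add(-10, A)))
Pow(Add(5, Function('o')(14, 26)), -1) = Pow(Add(5, Mul(Pow(Add(16, 14), -1), Add(-10, 26))), -1) = Pow(Add(5, Mul(Pow(30, -1), 16)), -1) = Pow(Add(5, Mul(Rational(1, 30), 16)), -1) = Pow(Add(5, Rational(8, 15)), -1) = Pow(Rational(83, 15), -1) = Rational(15, 83)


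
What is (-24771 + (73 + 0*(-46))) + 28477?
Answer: 3779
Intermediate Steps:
(-24771 + (73 + 0*(-46))) + 28477 = (-24771 + (73 + 0)) + 28477 = (-24771 + 73) + 28477 = -24698 + 28477 = 3779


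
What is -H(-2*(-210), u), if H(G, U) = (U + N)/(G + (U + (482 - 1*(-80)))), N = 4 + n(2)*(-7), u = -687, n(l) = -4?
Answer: 131/59 ≈ 2.2203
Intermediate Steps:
N = 32 (N = 4 - 4*(-7) = 4 + 28 = 32)
H(G, U) = (32 + U)/(562 + G + U) (H(G, U) = (U + 32)/(G + (U + (482 - 1*(-80)))) = (32 + U)/(G + (U + (482 + 80))) = (32 + U)/(G + (U + 562)) = (32 + U)/(G + (562 + U)) = (32 + U)/(562 + G + U))
-H(-2*(-210), u) = -(32 - 687)/(562 - 2*(-210) - 687) = -(-655)/(562 + 420 - 687) = -(-655)/295 = -1*(-131/59) = 131/59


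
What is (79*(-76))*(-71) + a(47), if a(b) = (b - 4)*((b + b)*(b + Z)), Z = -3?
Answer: 604132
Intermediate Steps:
a(b) = 2*b*(-4 + b)*(-3 + b) (a(b) = (b - 4)*((b + b)*(b - 3)) = (-4 + b)*((2*b)*(-3 + b)) = (-4 + b)*(2*b*(-3 + b)) = 2*b*(-4 + b)*(-3 + b))
(79*(-76))*(-71) + a(47) = (79*(-76))*(-71) + 2*47*(12 + 47² - 7*47) = -6004*(-71) + 2*47*(12 + 2209 - 329) = 426284 + 2*47*1892 = 426284 + 177848 = 604132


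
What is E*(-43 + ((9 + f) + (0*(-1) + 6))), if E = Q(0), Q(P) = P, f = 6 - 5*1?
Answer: 0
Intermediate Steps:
f = 1 (f = 6 - 5 = 1)
E = 0
E*(-43 + ((9 + f) + (0*(-1) + 6))) = 0*(-43 + ((9 + 1) + (0*(-1) + 6))) = 0*(-43 + (10 + (0 + 6))) = 0*(-43 + (10 + 6)) = 0*(-43 + 16) = 0*(-27) = 0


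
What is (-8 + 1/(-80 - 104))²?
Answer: 2169729/33856 ≈ 64.087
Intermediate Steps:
(-8 + 1/(-80 - 104))² = (-8 + 1/(-184))² = (-8 - 1/184)² = (-1473/184)² = 2169729/33856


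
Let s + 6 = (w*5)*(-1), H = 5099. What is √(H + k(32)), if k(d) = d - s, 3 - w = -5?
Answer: √5177 ≈ 71.951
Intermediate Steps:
w = 8 (w = 3 - 1*(-5) = 3 + 5 = 8)
s = -46 (s = -6 + (8*5)*(-1) = -6 + 40*(-1) = -6 - 40 = -46)
k(d) = 46 + d (k(d) = d - 1*(-46) = d + 46 = 46 + d)
√(H + k(32)) = √(5099 + (46 + 32)) = √(5099 + 78) = √5177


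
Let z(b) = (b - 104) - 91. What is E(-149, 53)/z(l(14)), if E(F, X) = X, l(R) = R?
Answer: -53/181 ≈ -0.29282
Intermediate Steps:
z(b) = -195 + b (z(b) = (-104 + b) - 91 = -195 + b)
E(-149, 53)/z(l(14)) = 53/(-195 + 14) = 53/(-181) = 53*(-1/181) = -53/181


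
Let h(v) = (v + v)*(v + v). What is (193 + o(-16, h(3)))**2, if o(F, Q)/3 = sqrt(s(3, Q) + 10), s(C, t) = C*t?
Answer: 38311 + 1158*sqrt(118) ≈ 50890.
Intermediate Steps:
h(v) = 4*v**2 (h(v) = (2*v)*(2*v) = 4*v**2)
o(F, Q) = 3*sqrt(10 + 3*Q) (o(F, Q) = 3*sqrt(3*Q + 10) = 3*sqrt(10 + 3*Q))
(193 + o(-16, h(3)))**2 = (193 + 3*sqrt(10 + 3*(4*3**2)))**2 = (193 + 3*sqrt(10 + 3*(4*9)))**2 = (193 + 3*sqrt(10 + 3*36))**2 = (193 + 3*sqrt(10 + 108))**2 = (193 + 3*sqrt(118))**2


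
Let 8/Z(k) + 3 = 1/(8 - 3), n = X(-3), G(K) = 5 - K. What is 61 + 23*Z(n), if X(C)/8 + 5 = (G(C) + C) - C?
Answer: -33/7 ≈ -4.7143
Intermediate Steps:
X(C) = -8*C (X(C) = -40 + 8*(((5 - C) + C) - C) = -40 + 8*(5 - C) = -40 + (40 - 8*C) = -8*C)
n = 24 (n = -8*(-3) = 24)
Z(k) = -20/7 (Z(k) = 8/(-3 + 1/(8 - 3)) = 8/(-3 + 1/5) = 8/(-14/5) = 8*(-5/14) = -20/7)
61 + 23*Z(n) = 61 + 23*(-20/7) = 61 - 460/7 = -33/7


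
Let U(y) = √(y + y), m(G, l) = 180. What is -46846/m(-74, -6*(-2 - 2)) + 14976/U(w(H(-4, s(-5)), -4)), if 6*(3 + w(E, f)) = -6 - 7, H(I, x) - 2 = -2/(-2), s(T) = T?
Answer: -23423/90 - 14976*I*√93/31 ≈ -260.26 - 4658.8*I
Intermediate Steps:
H(I, x) = 3 (H(I, x) = 2 - 2/(-2) = 2 - 2*(-½) = 2 + 1 = 3)
w(E, f) = -31/6 (w(E, f) = -3 + (-6 - 7)/6 = -3 + (⅙)*(-13) = -3 - 13/6 = -31/6)
U(y) = √2*√y (U(y) = √(2*y) = √2*√y)
-46846/m(-74, -6*(-2 - 2)) + 14976/U(w(H(-4, s(-5)), -4)) = -46846/180 + 14976/((√2*√(-31/6))) = -46846*1/180 + 14976/((√2*(I*√186/6))) = -23423/90 + 14976/((I*√93/3)) = -23423/90 + 14976*(-I*√93/31) = -23423/90 - 14976*I*√93/31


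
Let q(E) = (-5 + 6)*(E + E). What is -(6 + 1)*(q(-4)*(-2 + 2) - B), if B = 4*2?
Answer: 56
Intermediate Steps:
q(E) = 2*E (q(E) = 1*(2*E) = 2*E)
B = 8
-(6 + 1)*(q(-4)*(-2 + 2) - B) = -(6 + 1)*((2*(-4))*(-2 + 2) - 1*8) = -7*(-8*0 - 8) = -7*(0 - 8) = -7*(-8) = -1*(-56) = 56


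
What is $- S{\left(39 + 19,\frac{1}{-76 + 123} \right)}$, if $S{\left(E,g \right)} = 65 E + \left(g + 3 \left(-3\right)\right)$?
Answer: $- \frac{176768}{47} \approx -3761.0$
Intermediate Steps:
$S{\left(E,g \right)} = -9 + g + 65 E$ ($S{\left(E,g \right)} = 65 E + \left(g - 9\right) = 65 E + \left(-9 + g\right) = -9 + g + 65 E$)
$- S{\left(39 + 19,\frac{1}{-76 + 123} \right)} = - (-9 + \frac{1}{-76 + 123} + 65 \left(39 + 19\right)) = - (-9 + \frac{1}{47} + 65 \cdot 58) = - (-9 + \frac{1}{47} + 3770) = \left(-1\right) \frac{176768}{47} = - \frac{176768}{47}$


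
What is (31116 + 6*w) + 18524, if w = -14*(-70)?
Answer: 55520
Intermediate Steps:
w = 980
(31116 + 6*w) + 18524 = (31116 + 6*980) + 18524 = (31116 + 5880) + 18524 = 36996 + 18524 = 55520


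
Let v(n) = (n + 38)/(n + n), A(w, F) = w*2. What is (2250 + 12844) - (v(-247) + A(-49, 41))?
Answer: 394981/26 ≈ 15192.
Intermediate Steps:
A(w, F) = 2*w
v(n) = (38 + n)/(2*n) (v(n) = (38 + n)/((2*n)) = (38 + n)*(1/(2*n)) = (38 + n)/(2*n))
(2250 + 12844) - (v(-247) + A(-49, 41)) = (2250 + 12844) - ((½)*(38 - 247)/(-247) + 2*(-49)) = 15094 - ((½)*(-1/247)*(-209) - 98) = 15094 - (11/26 - 98) = 15094 - 1*(-2537/26) = 15094 + 2537/26 = 394981/26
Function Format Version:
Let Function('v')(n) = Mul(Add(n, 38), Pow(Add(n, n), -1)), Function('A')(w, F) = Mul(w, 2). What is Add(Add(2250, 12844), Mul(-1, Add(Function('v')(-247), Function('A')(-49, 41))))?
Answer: Rational(394981, 26) ≈ 15192.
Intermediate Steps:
Function('A')(w, F) = Mul(2, w)
Function('v')(n) = Mul(Rational(1, 2), Pow(n, -1), Add(38, n)) (Function('v')(n) = Mul(Add(38, n), Pow(Mul(2, n), -1)) = Mul(Add(38, n), Mul(Rational(1, 2), Pow(n, -1))) = Mul(Rational(1, 2), Pow(n, -1), Add(38, n)))
Add(Add(2250, 12844), Mul(-1, Add(Function('v')(-247), Function('A')(-49, 41)))) = Add(Add(2250, 12844), Mul(-1, Add(Mul(Rational(1, 2), Pow(-247, -1), Add(38, -247)), Mul(2, -49)))) = Add(15094, Mul(-1, Add(Mul(Rational(1, 2), Rational(-1, 247), -209), -98))) = Add(15094, Mul(-1, Add(Rational(11, 26), -98))) = Add(15094, Mul(-1, Rational(-2537, 26))) = Add(15094, Rational(2537, 26)) = Rational(394981, 26)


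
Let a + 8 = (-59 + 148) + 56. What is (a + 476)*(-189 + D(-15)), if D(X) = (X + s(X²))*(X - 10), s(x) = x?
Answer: -3334107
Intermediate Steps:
D(X) = (-10 + X)*(X + X²) (D(X) = (X + X²)*(X - 10) = (X + X²)*(-10 + X) = (-10 + X)*(X + X²))
a = 137 (a = -8 + ((-59 + 148) + 56) = -8 + (89 + 56) = -8 + 145 = 137)
(a + 476)*(-189 + D(-15)) = (137 + 476)*(-189 - 15*(-10 + (-15)² - 9*(-15))) = 613*(-189 - 15*(-10 + 225 + 135)) = 613*(-189 - 15*350) = 613*(-189 - 5250) = 613*(-5439) = -3334107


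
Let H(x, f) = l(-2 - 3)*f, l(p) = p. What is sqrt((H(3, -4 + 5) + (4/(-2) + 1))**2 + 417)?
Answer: sqrt(453) ≈ 21.284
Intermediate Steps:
H(x, f) = -5*f (H(x, f) = (-2 - 3)*f = -5*f)
sqrt((H(3, -4 + 5) + (4/(-2) + 1))**2 + 417) = sqrt((-5*(-4 + 5) + (4/(-2) + 1))**2 + 417) = sqrt((-5*1 + (4*(-1/2) + 1))**2 + 417) = sqrt((-5 + (-2 + 1))**2 + 417) = sqrt((-5 - 1)**2 + 417) = sqrt((-6)**2 + 417) = sqrt(36 + 417) = sqrt(453)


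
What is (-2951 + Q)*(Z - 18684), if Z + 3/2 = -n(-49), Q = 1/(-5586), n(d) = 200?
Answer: 622628004277/11172 ≈ 5.5731e+7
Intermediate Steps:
Q = -1/5586 ≈ -0.00017902
Z = -403/2 (Z = -3/2 - 1*200 = -3/2 - 200 = -403/2 ≈ -201.50)
(-2951 + Q)*(Z - 18684) = (-2951 - 1/5586)*(-403/2 - 18684) = -16484287/5586*(-37771/2) = 622628004277/11172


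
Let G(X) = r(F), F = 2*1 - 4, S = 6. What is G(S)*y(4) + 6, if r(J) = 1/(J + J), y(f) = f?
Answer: 5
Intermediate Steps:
F = -2 (F = 2 - 4 = -2)
r(J) = 1/(2*J)
G(X) = -¼ (G(X) = (½)/(-2) = (½)*(-½) = -¼)
G(S)*y(4) + 6 = -¼*4 + 6 = -1 + 6 = 5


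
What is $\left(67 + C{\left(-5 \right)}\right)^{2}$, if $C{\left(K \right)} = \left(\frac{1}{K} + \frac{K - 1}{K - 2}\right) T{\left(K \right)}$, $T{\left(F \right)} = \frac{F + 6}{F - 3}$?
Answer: $\frac{351075169}{78400} \approx 4478.0$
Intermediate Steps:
$T{\left(F \right)} = \frac{6 + F}{-3 + F}$
$C{\left(K \right)} = \frac{\left(6 + K\right) \left(\frac{1}{K} + \frac{-1 + K}{-2 + K}\right)}{-3 + K}$ ($C{\left(K \right)} = \left(\frac{1}{K} + \frac{K - 1}{K - 2}\right) \frac{6 + K}{-3 + K} = \left(\frac{1}{K} + \frac{-1 + K}{-2 + K}\right) \frac{6 + K}{-3 + K} = \frac{\left(6 + K\right) \left(\frac{1}{K} + \frac{-1 + K}{-2 + K}\right)}{-3 + K}$)
$\left(67 + C{\left(-5 \right)}\right)^{2} = \left(67 + \frac{\left(-2 + \left(-5\right)^{2}\right) \left(6 - 5\right)}{\left(-5\right) \left(-3 - 5\right) \left(-2 - 5\right)}\right)^{2} = \left(67 - \frac{1}{5} \frac{1}{-8} \frac{1}{-7} \left(-2 + 25\right) 1\right)^{2} = \left(67 - \left(- \frac{1}{40}\right) \left(- \frac{1}{7}\right) 23 \cdot 1\right)^{2} = \left(67 - \frac{23}{280}\right)^{2} = \left(\frac{18737}{280}\right)^{2} = \frac{351075169}{78400}$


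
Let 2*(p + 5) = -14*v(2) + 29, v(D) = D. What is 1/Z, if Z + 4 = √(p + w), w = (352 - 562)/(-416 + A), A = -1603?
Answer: -5384/27453 - I*√7964282/27453 ≈ -0.19612 - 0.1028*I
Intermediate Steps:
p = -9/2 (p = -5 + (-14*2 + 29)/2 = -5 + (-28 + 29)/2 = -5 + (½)*1 = -5 + ½ = -9/2 ≈ -4.5000)
w = 70/673 (w = (352 - 562)/(-416 - 1603) = -210/(-2019) = -210*(-1/2019) = 70/673 ≈ 0.10401)
Z = -4 + I*√7964282/1346 (Z = -4 + √(-9/2 + 70/673) = -4 + √(-5917/1346) = -4 + I*√7964282/1346 ≈ -4.0 + 2.0967*I)
1/Z = 1/(-4 + I*√7964282/1346)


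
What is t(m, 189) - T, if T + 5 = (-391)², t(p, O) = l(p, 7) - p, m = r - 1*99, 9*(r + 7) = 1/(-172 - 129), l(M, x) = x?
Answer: -413834966/2709 ≈ -1.5276e+5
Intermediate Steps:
r = -18964/2709 (r = -7 + 1/(9*(-172 - 129)) = -7 + (⅑)/(-301) = -7 + (⅑)*(-1/301) = -7 - 1/2709 = -18964/2709 ≈ -7.0004)
m = -287155/2709 (m = -18964/2709 - 1*99 = -18964/2709 - 99 = -287155/2709 ≈ -106.00)
t(p, O) = 7 - p
T = 152876 (T = -5 + (-391)² = -5 + 152881 = 152876)
t(m, 189) - T = (7 - 1*(-287155/2709)) - 1*152876 = (7 + 287155/2709) - 152876 = 306118/2709 - 152876 = -413834966/2709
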